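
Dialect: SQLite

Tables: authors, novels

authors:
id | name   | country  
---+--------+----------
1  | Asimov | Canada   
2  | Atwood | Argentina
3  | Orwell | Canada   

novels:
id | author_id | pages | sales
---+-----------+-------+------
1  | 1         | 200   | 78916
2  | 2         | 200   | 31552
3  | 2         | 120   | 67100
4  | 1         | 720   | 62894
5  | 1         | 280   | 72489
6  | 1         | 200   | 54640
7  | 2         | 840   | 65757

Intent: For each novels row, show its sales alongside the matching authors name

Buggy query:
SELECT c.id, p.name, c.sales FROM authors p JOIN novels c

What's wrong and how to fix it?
Bug: JOIN with no ON clause produces a cartesian product; every novels row pairs with every authors row

Fix: Specify the join condition linking the foreign key to the parent id

Corrected query:
SELECT c.id, p.name, c.sales FROM authors p JOIN novels c ON c.author_id = p.id

Result:
id | name   | sales
---+--------+------
1  | Asimov | 78916
2  | Atwood | 31552
3  | Atwood | 67100
4  | Asimov | 62894
5  | Asimov | 72489
6  | Asimov | 54640
7  | Atwood | 65757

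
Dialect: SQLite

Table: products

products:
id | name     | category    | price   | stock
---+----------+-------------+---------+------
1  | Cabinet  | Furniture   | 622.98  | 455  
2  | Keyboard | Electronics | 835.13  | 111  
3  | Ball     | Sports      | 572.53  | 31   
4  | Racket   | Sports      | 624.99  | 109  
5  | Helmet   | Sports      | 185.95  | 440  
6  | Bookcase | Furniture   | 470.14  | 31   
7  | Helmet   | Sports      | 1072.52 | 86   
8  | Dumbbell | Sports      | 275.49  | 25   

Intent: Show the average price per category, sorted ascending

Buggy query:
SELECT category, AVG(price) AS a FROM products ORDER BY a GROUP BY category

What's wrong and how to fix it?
Bug: GROUP BY must precede ORDER BY

Fix: Move ORDER BY to the end, after GROUP BY

Corrected query:
SELECT category, AVG(price) AS a FROM products GROUP BY category ORDER BY a

Result:
category    | a      
------------+--------
Sports      | 546.296
Furniture   | 546.56 
Electronics | 835.13 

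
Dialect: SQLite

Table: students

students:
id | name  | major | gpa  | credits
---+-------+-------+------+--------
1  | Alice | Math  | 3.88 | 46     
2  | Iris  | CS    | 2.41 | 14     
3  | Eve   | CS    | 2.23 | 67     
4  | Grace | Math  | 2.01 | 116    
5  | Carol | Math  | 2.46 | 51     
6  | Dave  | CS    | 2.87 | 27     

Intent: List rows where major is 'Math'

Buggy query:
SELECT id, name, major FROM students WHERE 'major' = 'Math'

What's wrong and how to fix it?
Bug: 'major' in single quotes is a string literal, not the column; the comparison is literal-vs-literal and never true

Fix: Remove the quotes around the column name (or use double quotes for an identifier)

Corrected query:
SELECT id, name, major FROM students WHERE major = 'Math'

Result:
id | name  | major
---+-------+------
1  | Alice | Math 
4  | Grace | Math 
5  | Carol | Math 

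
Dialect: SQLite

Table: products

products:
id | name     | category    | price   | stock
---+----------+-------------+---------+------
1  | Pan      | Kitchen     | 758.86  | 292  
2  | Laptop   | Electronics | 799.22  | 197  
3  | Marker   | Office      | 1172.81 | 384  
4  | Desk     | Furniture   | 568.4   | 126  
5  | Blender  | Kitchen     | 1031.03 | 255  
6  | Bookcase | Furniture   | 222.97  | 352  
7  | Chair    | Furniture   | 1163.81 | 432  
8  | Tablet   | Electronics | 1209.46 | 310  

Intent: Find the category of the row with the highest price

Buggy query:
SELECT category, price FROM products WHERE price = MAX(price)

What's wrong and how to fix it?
Bug: MAX(price) is an aggregate and cannot be used directly in WHERE

Fix: Wrap MAX in a scalar subquery so WHERE compares against a single value

Corrected query:
SELECT category, price FROM products WHERE price = (SELECT MAX(price) FROM products)

Result:
category    | price  
------------+--------
Electronics | 1209.46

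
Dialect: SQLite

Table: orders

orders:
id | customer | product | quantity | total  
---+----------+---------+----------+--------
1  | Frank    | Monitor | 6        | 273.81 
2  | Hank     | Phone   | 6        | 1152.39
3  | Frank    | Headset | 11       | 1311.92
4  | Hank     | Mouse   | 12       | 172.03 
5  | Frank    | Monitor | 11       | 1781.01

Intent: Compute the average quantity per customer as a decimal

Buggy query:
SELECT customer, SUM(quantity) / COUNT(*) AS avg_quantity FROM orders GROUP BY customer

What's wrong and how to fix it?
Bug: SUM(quantity) and COUNT(*) are both integers; the division truncates the fractional part

Fix: Multiply by 1.0 (or CAST to REAL) to force floating-point division

Corrected query:
SELECT customer, SUM(quantity) * 1.0 / COUNT(*) AS avg_quantity FROM orders GROUP BY customer

Result:
customer | avg_quantity
---------+-------------
Frank    | 9.333333    
Hank     | 9           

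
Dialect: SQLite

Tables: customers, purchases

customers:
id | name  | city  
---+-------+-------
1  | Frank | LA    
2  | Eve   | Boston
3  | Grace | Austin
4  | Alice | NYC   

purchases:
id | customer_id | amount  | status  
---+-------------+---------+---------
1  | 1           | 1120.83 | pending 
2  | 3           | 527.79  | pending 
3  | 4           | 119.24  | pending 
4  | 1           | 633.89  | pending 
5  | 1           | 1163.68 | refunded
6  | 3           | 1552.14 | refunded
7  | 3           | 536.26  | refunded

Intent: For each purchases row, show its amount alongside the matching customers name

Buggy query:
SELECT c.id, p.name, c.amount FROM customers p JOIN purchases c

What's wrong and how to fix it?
Bug: Missing join condition: each purchases row is matched to all customers rows instead of just its own

Fix: Specify the join condition linking the foreign key to the parent id

Corrected query:
SELECT c.id, p.name, c.amount FROM customers p JOIN purchases c ON c.customer_id = p.id

Result:
id | name  | amount 
---+-------+--------
1  | Frank | 1120.83
2  | Grace | 527.79 
3  | Alice | 119.24 
4  | Frank | 633.89 
5  | Frank | 1163.68
6  | Grace | 1552.14
7  | Grace | 536.26 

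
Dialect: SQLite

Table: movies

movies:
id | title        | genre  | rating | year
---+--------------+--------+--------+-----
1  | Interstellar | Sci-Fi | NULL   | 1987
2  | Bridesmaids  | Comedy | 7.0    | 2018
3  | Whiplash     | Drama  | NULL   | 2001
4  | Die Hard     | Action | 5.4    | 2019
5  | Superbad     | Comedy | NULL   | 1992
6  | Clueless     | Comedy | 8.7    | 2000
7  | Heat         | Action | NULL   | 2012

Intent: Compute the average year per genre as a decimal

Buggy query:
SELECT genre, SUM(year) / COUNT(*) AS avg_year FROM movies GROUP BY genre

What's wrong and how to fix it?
Bug: SUM(year) and COUNT(*) are both integers; the division truncates the fractional part

Fix: Multiply by 1.0 (or CAST to REAL) to force floating-point division

Corrected query:
SELECT genre, SUM(year) * 1.0 / COUNT(*) AS avg_year FROM movies GROUP BY genre

Result:
genre  | avg_year   
-------+------------
Action | 2015.5     
Comedy | 2003.333333
Drama  | 2001       
Sci-Fi | 1987       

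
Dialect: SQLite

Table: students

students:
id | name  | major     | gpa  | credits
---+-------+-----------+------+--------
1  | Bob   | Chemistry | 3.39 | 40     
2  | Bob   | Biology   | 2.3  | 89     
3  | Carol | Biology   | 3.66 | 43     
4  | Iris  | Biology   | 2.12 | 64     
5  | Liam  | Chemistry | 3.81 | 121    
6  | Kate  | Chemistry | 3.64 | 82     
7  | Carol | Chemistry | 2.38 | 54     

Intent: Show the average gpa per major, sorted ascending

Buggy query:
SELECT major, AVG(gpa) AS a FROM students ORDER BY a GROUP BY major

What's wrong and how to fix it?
Bug: GROUP BY must precede ORDER BY

Fix: Reorder: SELECT … FROM … GROUP BY … ORDER BY …

Corrected query:
SELECT major, AVG(gpa) AS a FROM students GROUP BY major ORDER BY a

Result:
major     | a       
----------+---------
Biology   | 2.693333
Chemistry | 3.305   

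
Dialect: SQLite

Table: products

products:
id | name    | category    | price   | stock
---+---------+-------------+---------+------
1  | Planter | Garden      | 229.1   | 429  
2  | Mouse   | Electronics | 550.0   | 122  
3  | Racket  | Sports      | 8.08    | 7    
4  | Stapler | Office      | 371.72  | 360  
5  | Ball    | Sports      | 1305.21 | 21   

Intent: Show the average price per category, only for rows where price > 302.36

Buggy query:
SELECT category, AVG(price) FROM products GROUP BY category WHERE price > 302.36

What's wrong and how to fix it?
Bug: Row-level WHERE must come before GROUP BY in the clause order

Fix: Move the WHERE clause before GROUP BY

Corrected query:
SELECT category, AVG(price) FROM products WHERE price > 302.36 GROUP BY category

Result:
category    | AVG(price)
------------+-----------
Electronics | 550       
Office      | 371.72    
Sports      | 1305.21   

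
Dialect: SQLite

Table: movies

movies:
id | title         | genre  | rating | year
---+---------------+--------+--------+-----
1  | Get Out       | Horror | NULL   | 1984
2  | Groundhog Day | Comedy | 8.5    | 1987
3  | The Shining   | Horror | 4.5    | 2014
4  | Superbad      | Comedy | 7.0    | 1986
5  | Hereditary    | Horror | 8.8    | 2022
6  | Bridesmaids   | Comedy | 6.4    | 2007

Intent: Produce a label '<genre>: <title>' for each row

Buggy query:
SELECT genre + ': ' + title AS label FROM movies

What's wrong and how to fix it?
Bug: '+' is numeric addition; on text columns SQLite converts them to 0 instead of concatenating

Fix: Use the || operator for string concatenation

Corrected query:
SELECT genre || ': ' || title AS label FROM movies

Result:
label                
---------------------
Horror: Get Out      
Comedy: Groundhog Day
Horror: The Shining  
Comedy: Superbad     
Horror: Hereditary   
Comedy: Bridesmaids  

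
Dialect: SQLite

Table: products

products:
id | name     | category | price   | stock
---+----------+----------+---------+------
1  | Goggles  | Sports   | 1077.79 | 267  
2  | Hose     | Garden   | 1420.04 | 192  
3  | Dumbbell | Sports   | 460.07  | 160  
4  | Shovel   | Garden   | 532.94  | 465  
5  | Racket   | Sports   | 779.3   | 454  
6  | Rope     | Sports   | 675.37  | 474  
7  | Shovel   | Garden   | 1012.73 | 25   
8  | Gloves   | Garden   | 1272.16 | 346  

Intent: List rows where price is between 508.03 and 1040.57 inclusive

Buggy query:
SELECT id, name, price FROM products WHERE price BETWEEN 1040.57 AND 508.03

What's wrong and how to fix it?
Bug: The bounds are reversed; BETWEEN a AND b requires a <= b to match anything

Fix: Write BETWEEN 508.03 AND 1040.57

Corrected query:
SELECT id, name, price FROM products WHERE price BETWEEN 508.03 AND 1040.57

Result:
id | name   | price  
---+--------+--------
4  | Shovel | 532.94 
5  | Racket | 779.3  
6  | Rope   | 675.37 
7  | Shovel | 1012.73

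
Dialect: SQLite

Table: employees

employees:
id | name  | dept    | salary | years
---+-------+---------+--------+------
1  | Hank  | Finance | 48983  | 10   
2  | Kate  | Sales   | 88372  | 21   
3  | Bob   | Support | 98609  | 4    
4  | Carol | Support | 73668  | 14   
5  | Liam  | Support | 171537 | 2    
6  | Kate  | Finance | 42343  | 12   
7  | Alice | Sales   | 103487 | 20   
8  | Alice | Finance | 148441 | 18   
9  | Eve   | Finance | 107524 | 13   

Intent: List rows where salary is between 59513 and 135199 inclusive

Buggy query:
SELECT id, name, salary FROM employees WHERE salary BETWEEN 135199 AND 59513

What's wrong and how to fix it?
Bug: BETWEEN expects the lower bound first; with 135199 AND 59513 the range is empty

Fix: Write BETWEEN 59513 AND 135199

Corrected query:
SELECT id, name, salary FROM employees WHERE salary BETWEEN 59513 AND 135199

Result:
id | name  | salary
---+-------+-------
2  | Kate  | 88372 
3  | Bob   | 98609 
4  | Carol | 73668 
7  | Alice | 103487
9  | Eve   | 107524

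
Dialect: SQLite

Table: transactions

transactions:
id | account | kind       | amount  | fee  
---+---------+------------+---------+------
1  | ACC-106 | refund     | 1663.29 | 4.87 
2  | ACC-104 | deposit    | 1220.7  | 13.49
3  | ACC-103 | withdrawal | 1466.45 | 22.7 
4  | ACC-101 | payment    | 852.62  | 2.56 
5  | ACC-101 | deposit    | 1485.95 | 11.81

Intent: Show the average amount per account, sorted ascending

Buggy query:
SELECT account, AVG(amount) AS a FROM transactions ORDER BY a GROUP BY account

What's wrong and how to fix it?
Bug: GROUP BY must precede ORDER BY

Fix: Move ORDER BY to the end, after GROUP BY

Corrected query:
SELECT account, AVG(amount) AS a FROM transactions GROUP BY account ORDER BY a

Result:
account | a       
--------+---------
ACC-101 | 1169.285
ACC-104 | 1220.7  
ACC-103 | 1466.45 
ACC-106 | 1663.29 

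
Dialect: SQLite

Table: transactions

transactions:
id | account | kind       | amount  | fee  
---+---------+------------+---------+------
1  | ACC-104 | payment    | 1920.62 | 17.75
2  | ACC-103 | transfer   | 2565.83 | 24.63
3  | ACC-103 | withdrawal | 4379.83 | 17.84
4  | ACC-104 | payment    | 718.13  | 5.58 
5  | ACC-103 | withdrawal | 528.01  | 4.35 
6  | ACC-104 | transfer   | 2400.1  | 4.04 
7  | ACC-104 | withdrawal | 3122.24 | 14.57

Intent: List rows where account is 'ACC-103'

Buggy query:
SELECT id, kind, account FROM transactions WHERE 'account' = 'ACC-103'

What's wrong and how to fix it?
Bug: Single quotes denote string literals in SQL; the column name is being compared as a constant string

Fix: Remove the quotes around the column name (or use double quotes for an identifier)

Corrected query:
SELECT id, kind, account FROM transactions WHERE account = 'ACC-103'

Result:
id | kind       | account
---+------------+--------
2  | transfer   | ACC-103
3  | withdrawal | ACC-103
5  | withdrawal | ACC-103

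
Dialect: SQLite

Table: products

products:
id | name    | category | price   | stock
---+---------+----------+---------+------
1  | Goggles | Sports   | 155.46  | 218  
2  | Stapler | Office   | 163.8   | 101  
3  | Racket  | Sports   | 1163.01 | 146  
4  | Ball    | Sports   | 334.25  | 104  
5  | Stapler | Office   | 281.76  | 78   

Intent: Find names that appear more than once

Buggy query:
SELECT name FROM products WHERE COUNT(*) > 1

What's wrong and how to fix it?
Bug: WHERE can't reference COUNT(*); aggregates are computed after WHERE

Fix: Group first, then use HAVING for the count condition

Corrected query:
SELECT name FROM products GROUP BY name HAVING COUNT(*) > 1

Result:
name   
-------
Stapler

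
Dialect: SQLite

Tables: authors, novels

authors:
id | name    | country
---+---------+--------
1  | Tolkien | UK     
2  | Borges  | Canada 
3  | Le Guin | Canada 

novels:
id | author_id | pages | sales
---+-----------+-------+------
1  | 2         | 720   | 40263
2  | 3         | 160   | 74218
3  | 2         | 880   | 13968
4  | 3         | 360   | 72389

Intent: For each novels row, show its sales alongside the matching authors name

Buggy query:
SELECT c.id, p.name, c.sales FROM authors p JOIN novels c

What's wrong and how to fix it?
Bug: Missing join condition: each novels row is matched to all authors rows instead of just its own

Fix: Add ON c.author_id = p.id to the JOIN

Corrected query:
SELECT c.id, p.name, c.sales FROM authors p JOIN novels c ON c.author_id = p.id

Result:
id | name    | sales
---+---------+------
1  | Borges  | 40263
2  | Le Guin | 74218
3  | Borges  | 13968
4  | Le Guin | 72389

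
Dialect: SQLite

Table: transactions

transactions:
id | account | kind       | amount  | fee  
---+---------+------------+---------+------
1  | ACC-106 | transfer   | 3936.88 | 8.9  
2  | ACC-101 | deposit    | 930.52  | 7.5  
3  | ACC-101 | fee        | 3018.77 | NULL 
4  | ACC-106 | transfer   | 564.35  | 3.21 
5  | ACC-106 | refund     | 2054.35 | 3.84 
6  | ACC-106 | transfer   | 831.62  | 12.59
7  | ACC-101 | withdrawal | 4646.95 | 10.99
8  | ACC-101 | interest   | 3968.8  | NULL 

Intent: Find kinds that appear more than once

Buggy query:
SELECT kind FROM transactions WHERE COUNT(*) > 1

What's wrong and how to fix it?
Bug: COUNT(*) is an aggregate and cannot be used in WHERE

Fix: Group first, then use HAVING for the count condition

Corrected query:
SELECT kind FROM transactions GROUP BY kind HAVING COUNT(*) > 1

Result:
kind    
--------
transfer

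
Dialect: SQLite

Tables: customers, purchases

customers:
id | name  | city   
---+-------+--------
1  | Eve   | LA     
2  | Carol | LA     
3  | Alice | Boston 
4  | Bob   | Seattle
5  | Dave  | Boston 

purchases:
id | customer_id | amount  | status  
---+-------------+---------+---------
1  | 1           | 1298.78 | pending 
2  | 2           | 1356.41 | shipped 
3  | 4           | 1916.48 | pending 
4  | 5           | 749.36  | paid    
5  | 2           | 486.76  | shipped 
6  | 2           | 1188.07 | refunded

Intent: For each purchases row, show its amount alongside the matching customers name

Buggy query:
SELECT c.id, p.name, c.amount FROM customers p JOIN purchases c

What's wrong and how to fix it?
Bug: Missing join condition: each purchases row is matched to all customers rows instead of just its own

Fix: Specify the join condition linking the foreign key to the parent id

Corrected query:
SELECT c.id, p.name, c.amount FROM customers p JOIN purchases c ON c.customer_id = p.id

Result:
id | name  | amount 
---+-------+--------
1  | Eve   | 1298.78
2  | Carol | 1356.41
3  | Bob   | 1916.48
4  | Dave  | 749.36 
5  | Carol | 486.76 
6  | Carol | 1188.07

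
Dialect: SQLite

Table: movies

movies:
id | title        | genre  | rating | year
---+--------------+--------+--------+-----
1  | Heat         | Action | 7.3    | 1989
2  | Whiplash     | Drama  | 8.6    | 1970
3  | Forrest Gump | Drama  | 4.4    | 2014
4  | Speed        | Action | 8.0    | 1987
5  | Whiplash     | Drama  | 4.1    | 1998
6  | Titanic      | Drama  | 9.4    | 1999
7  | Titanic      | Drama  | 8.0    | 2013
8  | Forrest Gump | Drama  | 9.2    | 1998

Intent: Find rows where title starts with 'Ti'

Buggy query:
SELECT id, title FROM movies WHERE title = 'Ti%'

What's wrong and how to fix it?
Bug: '=' compares the literal string including the % character; pattern matching needs LIKE

Fix: Replace '=' with LIKE so 'Ti%' is treated as a pattern

Corrected query:
SELECT id, title FROM movies WHERE title LIKE 'Ti%'

Result:
id | title  
---+--------
6  | Titanic
7  | Titanic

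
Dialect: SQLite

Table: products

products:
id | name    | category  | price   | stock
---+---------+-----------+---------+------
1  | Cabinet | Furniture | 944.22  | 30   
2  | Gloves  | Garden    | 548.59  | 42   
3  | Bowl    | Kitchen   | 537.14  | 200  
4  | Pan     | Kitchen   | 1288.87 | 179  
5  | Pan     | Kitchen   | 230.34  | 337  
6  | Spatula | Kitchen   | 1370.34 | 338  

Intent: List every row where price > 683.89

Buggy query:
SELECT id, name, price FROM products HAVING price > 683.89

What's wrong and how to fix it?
Bug: This is a non-aggregate query (no GROUP BY, no aggregates), so in SQLite the HAVING clause is invalid here; a row-level condition belongs in WHERE

Fix: Use WHERE for row-level filtering

Corrected query:
SELECT id, name, price FROM products WHERE price > 683.89

Result:
id | name    | price  
---+---------+--------
1  | Cabinet | 944.22 
4  | Pan     | 1288.87
6  | Spatula | 1370.34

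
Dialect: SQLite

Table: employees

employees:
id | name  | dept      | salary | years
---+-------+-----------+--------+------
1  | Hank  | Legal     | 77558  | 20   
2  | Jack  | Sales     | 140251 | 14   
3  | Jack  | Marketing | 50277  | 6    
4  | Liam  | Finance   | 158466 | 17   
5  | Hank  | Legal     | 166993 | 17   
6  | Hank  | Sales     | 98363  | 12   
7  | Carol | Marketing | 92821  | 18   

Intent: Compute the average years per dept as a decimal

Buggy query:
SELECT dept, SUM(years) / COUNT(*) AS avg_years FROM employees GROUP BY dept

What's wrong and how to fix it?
Bug: Both operands are integers, so '/' performs integer division and truncates

Fix: Cast one side to REAL so the division keeps the fractional part

Corrected query:
SELECT dept, SUM(years) * 1.0 / COUNT(*) AS avg_years FROM employees GROUP BY dept

Result:
dept      | avg_years
----------+----------
Finance   | 17       
Legal     | 18.5     
Marketing | 12       
Sales     | 13       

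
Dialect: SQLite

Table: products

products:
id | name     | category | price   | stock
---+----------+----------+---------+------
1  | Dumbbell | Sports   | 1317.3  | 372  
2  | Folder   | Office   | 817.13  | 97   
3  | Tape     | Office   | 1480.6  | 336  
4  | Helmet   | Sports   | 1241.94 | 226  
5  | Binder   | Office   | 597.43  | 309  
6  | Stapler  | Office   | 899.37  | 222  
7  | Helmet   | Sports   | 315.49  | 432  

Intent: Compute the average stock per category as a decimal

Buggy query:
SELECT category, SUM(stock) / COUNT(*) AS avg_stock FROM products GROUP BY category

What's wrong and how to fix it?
Bug: SUM(stock) and COUNT(*) are both integers; the division truncates the fractional part

Fix: Cast one side to REAL so the division keeps the fractional part

Corrected query:
SELECT category, SUM(stock) * 1.0 / COUNT(*) AS avg_stock FROM products GROUP BY category

Result:
category | avg_stock 
---------+-----------
Office   | 241       
Sports   | 343.333333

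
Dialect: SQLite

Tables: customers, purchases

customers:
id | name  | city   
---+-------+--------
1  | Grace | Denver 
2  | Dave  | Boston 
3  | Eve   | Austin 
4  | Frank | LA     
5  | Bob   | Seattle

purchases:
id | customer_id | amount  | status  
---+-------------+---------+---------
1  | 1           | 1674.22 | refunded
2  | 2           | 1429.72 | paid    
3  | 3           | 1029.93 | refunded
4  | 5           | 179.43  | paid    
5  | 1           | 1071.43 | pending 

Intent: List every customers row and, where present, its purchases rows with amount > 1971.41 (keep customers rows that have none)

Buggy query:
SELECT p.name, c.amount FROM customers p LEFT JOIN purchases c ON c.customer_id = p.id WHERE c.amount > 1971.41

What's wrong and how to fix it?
Bug: A WHERE condition on the right-hand table after LEFT JOIN drops unmatched parents

Fix: Put 'c.amount > 1971.41' in the JOIN's ON clause instead of WHERE

Corrected query:
SELECT p.name, c.amount FROM customers p LEFT JOIN purchases c ON c.customer_id = p.id AND c.amount > 1971.41

Result:
name  | amount
------+-------
Grace | NULL  
Dave  | NULL  
Eve   | NULL  
Frank | NULL  
Bob   | NULL  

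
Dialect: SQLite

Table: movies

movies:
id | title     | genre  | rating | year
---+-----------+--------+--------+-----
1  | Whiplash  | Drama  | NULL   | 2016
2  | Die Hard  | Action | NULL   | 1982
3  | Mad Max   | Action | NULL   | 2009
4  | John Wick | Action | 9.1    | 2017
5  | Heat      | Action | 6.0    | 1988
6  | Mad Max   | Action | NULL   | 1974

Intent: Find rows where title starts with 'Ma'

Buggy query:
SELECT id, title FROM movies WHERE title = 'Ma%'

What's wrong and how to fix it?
Bug: Wildcards only work with LIKE; '=' treats '%' as a literal character

Fix: Use LIKE for wildcard pattern matching

Corrected query:
SELECT id, title FROM movies WHERE title LIKE 'Ma%'

Result:
id | title  
---+--------
3  | Mad Max
6  | Mad Max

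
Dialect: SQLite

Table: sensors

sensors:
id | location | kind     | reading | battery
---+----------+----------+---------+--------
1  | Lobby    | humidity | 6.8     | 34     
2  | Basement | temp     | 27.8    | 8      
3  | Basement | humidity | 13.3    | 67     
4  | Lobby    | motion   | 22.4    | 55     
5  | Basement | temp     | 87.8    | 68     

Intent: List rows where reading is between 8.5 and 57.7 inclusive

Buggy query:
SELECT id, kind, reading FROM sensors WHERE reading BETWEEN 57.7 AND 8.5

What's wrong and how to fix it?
Bug: The bounds are reversed; BETWEEN a AND b requires a <= b to match anything

Fix: Write BETWEEN 8.5 AND 57.7

Corrected query:
SELECT id, kind, reading FROM sensors WHERE reading BETWEEN 8.5 AND 57.7

Result:
id | kind     | reading
---+----------+--------
2  | temp     | 27.8   
3  | humidity | 13.3   
4  | motion   | 22.4   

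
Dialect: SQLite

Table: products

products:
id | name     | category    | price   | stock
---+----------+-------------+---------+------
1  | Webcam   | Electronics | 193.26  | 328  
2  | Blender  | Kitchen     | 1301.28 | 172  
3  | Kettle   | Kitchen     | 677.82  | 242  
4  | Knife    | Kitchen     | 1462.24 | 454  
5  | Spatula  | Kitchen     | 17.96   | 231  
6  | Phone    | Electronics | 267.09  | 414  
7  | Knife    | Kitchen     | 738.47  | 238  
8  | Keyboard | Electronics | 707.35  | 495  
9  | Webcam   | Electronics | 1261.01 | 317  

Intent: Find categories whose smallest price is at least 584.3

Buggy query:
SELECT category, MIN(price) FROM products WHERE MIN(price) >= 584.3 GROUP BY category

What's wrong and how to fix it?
Bug: MIN() in WHERE is a misuse of aggregate

Fix: Use HAVING for the per-group MIN condition

Corrected query:
SELECT category, MIN(price) FROM products GROUP BY category HAVING MIN(price) >= 584.3

Result:
(no rows)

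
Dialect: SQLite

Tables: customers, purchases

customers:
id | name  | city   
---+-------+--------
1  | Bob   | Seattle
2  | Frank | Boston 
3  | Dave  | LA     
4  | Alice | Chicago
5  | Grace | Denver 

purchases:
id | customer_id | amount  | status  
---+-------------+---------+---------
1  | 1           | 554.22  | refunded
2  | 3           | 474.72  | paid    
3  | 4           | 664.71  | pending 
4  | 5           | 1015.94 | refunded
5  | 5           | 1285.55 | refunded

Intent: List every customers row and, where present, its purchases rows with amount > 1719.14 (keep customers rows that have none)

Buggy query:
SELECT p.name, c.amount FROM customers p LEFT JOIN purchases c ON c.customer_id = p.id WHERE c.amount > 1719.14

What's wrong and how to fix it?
Bug: Filtering c.amount in WHERE discards the NULL rows produced by LEFT JOIN, turning it into an inner join

Fix: Move the right-table condition into the ON clause so unmatched parents are kept

Corrected query:
SELECT p.name, c.amount FROM customers p LEFT JOIN purchases c ON c.customer_id = p.id AND c.amount > 1719.14

Result:
name  | amount
------+-------
Bob   | NULL  
Frank | NULL  
Dave  | NULL  
Alice | NULL  
Grace | NULL  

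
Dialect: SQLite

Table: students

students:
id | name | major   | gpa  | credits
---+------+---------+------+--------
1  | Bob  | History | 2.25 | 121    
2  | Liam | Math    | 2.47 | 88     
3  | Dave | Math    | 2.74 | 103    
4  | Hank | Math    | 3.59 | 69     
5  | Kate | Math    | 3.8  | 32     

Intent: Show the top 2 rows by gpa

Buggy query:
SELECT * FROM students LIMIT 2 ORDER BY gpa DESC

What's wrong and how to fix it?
Bug: LIMIT must come after ORDER BY

Fix: Sort with ORDER BY, then apply LIMIT

Corrected query:
SELECT * FROM students ORDER BY gpa DESC LIMIT 2

Result:
id | name | major | gpa  | credits
---+------+-------+------+--------
5  | Kate | Math  | 3.8  | 32     
4  | Hank | Math  | 3.59 | 69     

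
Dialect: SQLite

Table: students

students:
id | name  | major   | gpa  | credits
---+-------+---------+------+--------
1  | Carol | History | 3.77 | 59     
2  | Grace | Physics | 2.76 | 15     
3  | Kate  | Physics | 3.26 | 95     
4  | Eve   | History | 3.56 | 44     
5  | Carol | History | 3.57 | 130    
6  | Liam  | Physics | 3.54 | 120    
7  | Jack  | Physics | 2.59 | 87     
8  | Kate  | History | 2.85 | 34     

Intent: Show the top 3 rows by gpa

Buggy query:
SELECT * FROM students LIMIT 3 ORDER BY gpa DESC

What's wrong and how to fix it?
Bug: LIMIT must come after ORDER BY

Fix: Sort with ORDER BY, then apply LIMIT

Corrected query:
SELECT * FROM students ORDER BY gpa DESC LIMIT 3

Result:
id | name  | major   | gpa  | credits
---+-------+---------+------+--------
1  | Carol | History | 3.77 | 59     
5  | Carol | History | 3.57 | 130    
4  | Eve   | History | 3.56 | 44     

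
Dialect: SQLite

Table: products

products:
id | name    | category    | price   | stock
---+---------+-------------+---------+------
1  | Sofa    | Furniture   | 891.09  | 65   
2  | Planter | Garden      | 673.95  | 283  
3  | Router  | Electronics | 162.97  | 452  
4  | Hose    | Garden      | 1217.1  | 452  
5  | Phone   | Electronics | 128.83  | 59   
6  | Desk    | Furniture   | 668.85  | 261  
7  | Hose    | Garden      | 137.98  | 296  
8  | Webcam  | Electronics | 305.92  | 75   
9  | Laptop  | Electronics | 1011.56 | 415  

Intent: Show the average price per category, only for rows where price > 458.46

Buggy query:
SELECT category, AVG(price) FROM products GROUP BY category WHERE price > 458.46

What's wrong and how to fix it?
Bug: Row-level WHERE must come before GROUP BY in the clause order

Fix: Move the WHERE clause before GROUP BY

Corrected query:
SELECT category, AVG(price) FROM products WHERE price > 458.46 GROUP BY category

Result:
category    | AVG(price)
------------+-----------
Electronics | 1011.56   
Furniture   | 779.97    
Garden      | 945.525   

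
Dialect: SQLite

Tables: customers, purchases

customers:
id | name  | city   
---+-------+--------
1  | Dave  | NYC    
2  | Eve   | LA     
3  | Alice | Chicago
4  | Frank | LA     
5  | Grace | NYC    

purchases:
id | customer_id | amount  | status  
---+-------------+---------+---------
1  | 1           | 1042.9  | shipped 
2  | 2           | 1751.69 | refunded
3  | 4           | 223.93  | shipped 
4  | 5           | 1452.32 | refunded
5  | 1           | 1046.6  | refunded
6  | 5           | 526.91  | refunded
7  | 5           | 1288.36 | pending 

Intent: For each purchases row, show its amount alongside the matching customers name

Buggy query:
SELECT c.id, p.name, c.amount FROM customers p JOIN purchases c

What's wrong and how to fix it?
Bug: Missing join condition: each purchases row is matched to all customers rows instead of just its own

Fix: Specify the join condition linking the foreign key to the parent id

Corrected query:
SELECT c.id, p.name, c.amount FROM customers p JOIN purchases c ON c.customer_id = p.id

Result:
id | name  | amount 
---+-------+--------
1  | Dave  | 1042.9 
2  | Eve   | 1751.69
3  | Frank | 223.93 
4  | Grace | 1452.32
5  | Dave  | 1046.6 
6  | Grace | 526.91 
7  | Grace | 1288.36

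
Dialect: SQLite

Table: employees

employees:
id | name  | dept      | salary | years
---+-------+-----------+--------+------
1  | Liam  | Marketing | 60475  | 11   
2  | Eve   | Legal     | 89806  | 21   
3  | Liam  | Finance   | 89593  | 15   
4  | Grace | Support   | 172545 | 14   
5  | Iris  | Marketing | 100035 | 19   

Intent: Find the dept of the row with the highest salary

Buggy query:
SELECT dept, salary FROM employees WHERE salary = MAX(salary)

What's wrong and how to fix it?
Bug: WHERE is evaluated per row; an aggregate over the whole table isn't defined there

Fix: Wrap MAX in a scalar subquery so WHERE compares against a single value

Corrected query:
SELECT dept, salary FROM employees WHERE salary = (SELECT MAX(salary) FROM employees)

Result:
dept    | salary
--------+-------
Support | 172545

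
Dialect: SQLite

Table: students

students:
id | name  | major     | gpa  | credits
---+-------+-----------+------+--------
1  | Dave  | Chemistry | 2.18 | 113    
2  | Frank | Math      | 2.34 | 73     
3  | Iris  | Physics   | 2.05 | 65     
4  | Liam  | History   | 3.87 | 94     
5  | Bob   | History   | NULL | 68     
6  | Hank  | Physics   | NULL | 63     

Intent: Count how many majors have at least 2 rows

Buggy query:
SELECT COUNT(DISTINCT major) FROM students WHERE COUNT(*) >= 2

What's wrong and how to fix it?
Bug: WHERE filters individual rows, not groups, so a group-level COUNT is invalid there

Fix: Use a subquery that GROUPs and filters with HAVING, then count its rows

Corrected query:
SELECT COUNT(*) FROM (SELECT major FROM students GROUP BY major HAVING COUNT(*) >= 2)

Result:
COUNT(*)
--------
2       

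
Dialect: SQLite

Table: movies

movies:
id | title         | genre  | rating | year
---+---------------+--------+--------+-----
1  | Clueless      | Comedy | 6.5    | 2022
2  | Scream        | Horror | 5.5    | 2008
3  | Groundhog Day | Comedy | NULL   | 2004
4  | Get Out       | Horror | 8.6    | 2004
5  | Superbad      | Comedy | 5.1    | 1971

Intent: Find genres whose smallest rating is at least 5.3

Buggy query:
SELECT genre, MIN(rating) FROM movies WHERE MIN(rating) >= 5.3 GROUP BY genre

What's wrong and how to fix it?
Bug: MIN() in WHERE is a misuse of aggregate

Fix: Use HAVING for the per-group MIN condition

Corrected query:
SELECT genre, MIN(rating) FROM movies GROUP BY genre HAVING MIN(rating) >= 5.3

Result:
genre  | MIN(rating)
-------+------------
Horror | 5.5        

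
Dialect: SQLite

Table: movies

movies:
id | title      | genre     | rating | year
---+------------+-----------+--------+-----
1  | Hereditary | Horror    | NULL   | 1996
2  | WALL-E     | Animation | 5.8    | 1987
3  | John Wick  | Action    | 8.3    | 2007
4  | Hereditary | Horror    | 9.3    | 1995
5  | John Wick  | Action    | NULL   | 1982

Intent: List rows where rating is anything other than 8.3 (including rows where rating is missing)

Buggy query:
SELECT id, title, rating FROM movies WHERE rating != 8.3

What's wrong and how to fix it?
Bug: 'rating != 8.3' is unknown when rating is NULL, so NULL rows are silently excluded

Fix: Add an explicit OR rating IS NULL to include the missing-value rows

Corrected query:
SELECT id, title, rating FROM movies WHERE rating != 8.3 OR rating IS NULL

Result:
id | title      | rating
---+------------+-------
1  | Hereditary | NULL  
2  | WALL-E     | 5.8   
4  | Hereditary | 9.3   
5  | John Wick  | NULL  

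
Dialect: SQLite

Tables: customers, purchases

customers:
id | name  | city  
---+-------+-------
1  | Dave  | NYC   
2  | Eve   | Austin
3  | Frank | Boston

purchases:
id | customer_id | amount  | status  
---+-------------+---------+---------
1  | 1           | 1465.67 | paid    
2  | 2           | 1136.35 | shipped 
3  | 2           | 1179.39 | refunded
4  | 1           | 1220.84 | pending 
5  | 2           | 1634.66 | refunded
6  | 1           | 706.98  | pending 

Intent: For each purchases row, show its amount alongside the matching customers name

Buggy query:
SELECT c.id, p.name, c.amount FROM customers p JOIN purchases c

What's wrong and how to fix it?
Bug: JOIN with no ON clause produces a cartesian product; every purchases row pairs with every customers row

Fix: Specify the join condition linking the foreign key to the parent id

Corrected query:
SELECT c.id, p.name, c.amount FROM customers p JOIN purchases c ON c.customer_id = p.id

Result:
id | name | amount 
---+------+--------
1  | Dave | 1465.67
2  | Eve  | 1136.35
3  | Eve  | 1179.39
4  | Dave | 1220.84
5  | Eve  | 1634.66
6  | Dave | 706.98 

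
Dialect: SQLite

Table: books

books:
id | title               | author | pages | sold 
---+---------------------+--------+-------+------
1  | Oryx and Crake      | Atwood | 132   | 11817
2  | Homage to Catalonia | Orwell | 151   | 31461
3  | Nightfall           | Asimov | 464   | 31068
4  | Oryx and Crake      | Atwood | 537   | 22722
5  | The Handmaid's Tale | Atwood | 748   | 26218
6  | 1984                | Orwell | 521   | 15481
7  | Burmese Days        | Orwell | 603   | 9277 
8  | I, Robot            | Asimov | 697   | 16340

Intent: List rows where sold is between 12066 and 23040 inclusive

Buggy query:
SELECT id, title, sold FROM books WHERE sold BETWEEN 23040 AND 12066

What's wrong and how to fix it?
Bug: BETWEEN expects the lower bound first; with 23040 AND 12066 the range is empty

Fix: Write BETWEEN 12066 AND 23040

Corrected query:
SELECT id, title, sold FROM books WHERE sold BETWEEN 12066 AND 23040

Result:
id | title          | sold 
---+----------------+------
4  | Oryx and Crake | 22722
6  | 1984           | 15481
8  | I, Robot       | 16340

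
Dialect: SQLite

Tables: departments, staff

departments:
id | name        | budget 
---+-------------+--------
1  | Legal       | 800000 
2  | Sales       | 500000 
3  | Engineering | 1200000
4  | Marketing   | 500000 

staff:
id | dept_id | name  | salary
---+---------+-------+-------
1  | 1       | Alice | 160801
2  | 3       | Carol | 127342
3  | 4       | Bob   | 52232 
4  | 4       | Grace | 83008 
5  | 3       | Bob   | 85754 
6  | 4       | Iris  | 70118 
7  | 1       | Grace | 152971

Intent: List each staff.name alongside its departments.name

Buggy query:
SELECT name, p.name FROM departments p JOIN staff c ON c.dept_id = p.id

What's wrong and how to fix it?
Bug: Both tables have a 'name' column; the unqualified reference is ambiguous

Fix: Prefix ambiguous columns with the table alias

Corrected query:
SELECT c.name, p.name FROM departments p JOIN staff c ON c.dept_id = p.id

Result:
name  | name       
------+------------
Alice | Legal      
Carol | Engineering
Bob   | Marketing  
Grace | Marketing  
Bob   | Engineering
Iris  | Marketing  
Grace | Legal      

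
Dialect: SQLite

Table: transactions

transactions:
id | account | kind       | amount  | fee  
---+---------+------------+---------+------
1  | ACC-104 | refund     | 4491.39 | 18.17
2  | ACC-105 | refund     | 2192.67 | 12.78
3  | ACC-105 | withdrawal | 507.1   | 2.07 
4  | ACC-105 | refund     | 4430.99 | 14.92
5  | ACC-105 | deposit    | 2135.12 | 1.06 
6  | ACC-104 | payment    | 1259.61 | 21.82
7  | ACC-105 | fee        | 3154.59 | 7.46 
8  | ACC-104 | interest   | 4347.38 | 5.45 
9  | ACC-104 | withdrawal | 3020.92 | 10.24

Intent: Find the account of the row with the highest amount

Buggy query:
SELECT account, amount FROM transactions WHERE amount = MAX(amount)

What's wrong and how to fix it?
Bug: WHERE is evaluated per row; an aggregate over the whole table isn't defined there

Fix: Use a subquery: WHERE amount = (SELECT MAX(amount) FROM transactions)

Corrected query:
SELECT account, amount FROM transactions WHERE amount = (SELECT MAX(amount) FROM transactions)

Result:
account | amount 
--------+--------
ACC-104 | 4491.39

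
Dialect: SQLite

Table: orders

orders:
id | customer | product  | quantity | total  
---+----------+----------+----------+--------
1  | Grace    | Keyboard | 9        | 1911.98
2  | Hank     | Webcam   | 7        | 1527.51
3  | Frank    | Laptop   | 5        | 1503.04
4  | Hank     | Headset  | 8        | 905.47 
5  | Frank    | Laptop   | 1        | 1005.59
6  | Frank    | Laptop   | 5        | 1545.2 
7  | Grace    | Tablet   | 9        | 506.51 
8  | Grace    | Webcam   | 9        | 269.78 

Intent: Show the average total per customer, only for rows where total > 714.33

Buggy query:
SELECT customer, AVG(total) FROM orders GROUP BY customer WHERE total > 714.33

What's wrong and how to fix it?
Bug: WHERE cannot follow GROUP BY

Fix: Move the WHERE clause before GROUP BY

Corrected query:
SELECT customer, AVG(total) FROM orders WHERE total > 714.33 GROUP BY customer

Result:
customer | AVG(total) 
---------+------------
Frank    | 1351.276667
Grace    | 1911.98    
Hank     | 1216.49    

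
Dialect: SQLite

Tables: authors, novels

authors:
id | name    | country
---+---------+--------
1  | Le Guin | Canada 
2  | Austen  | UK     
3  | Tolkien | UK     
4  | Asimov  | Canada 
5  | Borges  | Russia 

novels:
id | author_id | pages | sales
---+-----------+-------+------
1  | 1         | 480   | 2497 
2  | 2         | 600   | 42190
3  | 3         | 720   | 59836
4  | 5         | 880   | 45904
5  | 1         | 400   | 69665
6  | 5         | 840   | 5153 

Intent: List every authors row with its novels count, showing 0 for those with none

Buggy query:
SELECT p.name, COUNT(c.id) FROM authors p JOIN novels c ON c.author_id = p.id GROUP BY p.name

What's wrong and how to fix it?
Bug: INNER JOIN drops authors rows that have no matching novels rows

Fix: Use LEFT JOIN so parents without children still appear (COUNT(c.id) gives 0)

Corrected query:
SELECT p.name, COUNT(c.id) FROM authors p LEFT JOIN novels c ON c.author_id = p.id GROUP BY p.name

Result:
name    | COUNT(c.id)
--------+------------
Asimov  | 0          
Austen  | 1          
Borges  | 2          
Le Guin | 2          
Tolkien | 1          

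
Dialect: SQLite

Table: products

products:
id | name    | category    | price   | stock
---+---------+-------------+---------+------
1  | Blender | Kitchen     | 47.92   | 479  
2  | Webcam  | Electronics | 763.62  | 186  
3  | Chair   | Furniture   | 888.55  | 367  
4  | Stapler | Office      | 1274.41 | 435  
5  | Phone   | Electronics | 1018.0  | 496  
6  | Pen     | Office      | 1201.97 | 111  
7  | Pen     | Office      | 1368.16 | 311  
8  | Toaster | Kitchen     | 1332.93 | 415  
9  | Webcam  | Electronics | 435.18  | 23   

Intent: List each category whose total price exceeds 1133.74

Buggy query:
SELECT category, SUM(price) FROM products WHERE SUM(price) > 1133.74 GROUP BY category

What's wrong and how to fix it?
Bug: Aggregate functions cannot appear in a WHERE clause

Fix: Move the aggregate condition to a HAVING clause

Corrected query:
SELECT category, SUM(price) FROM products GROUP BY category HAVING SUM(price) > 1133.74

Result:
category    | SUM(price)
------------+-----------
Electronics | 2216.8    
Kitchen     | 1380.85   
Office      | 3844.54   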